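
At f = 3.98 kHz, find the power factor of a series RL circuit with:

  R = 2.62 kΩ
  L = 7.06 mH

Step 1 — Angular frequency: ω = 2π·f = 2π·3980 = 2.501e+04 rad/s.
Step 2 — Component impedances:
  R: Z = R = 2620 Ω
  L: Z = jωL = j·2.501e+04·0.00706 = 0 + j176.5 Ω
Step 3 — Series combination: Z_total = R + L = 2620 + j176.5 Ω = 2626∠3.9° Ω.
Step 4 — Power factor: PF = cos(φ) = Re(Z)/|Z| = 2620/2626 = 0.9977.
Step 5 — Type: Im(Z) = 176.5 ⇒ lagging (phase φ = 3.9°).

PF = 0.9977 (lagging, φ = 3.9°)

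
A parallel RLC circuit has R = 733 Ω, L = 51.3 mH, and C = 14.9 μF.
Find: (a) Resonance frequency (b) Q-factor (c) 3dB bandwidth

Step 1 — Resonance: ω₀ = 1/√(LC) = 1/√(0.0513·1.49e-05) = 1144 rad/s.
Step 2 — f₀ = ω₀/(2π) = 182 Hz.
Step 3 — Parallel Q: Q = R/(ω₀L) = 733/(1144·0.0513) = 12.49.
Step 4 — Bandwidth: Δω = ω₀/Q = 91.56 rad/s; BW = Δω/(2π) = 14.57 Hz.

(a) f₀ = 182 Hz  (b) Q = 12.49  (c) BW = 14.57 Hz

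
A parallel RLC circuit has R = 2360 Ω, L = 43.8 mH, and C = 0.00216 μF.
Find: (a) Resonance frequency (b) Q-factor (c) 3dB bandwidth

Step 1 — Resonance: ω₀ = 1/√(LC) = 1/√(0.0438·2.16e-09) = 1.028e+05 rad/s.
Step 2 — f₀ = ω₀/(2π) = 1.636e+04 Hz.
Step 3 — Parallel Q: Q = R/(ω₀L) = 2360/(1.028e+05·0.0438) = 0.5241.
Step 4 — Bandwidth: Δω = ω₀/Q = 1.962e+05 rad/s; BW = Δω/(2π) = 3.122e+04 Hz.

(a) f₀ = 1.636e+04 Hz  (b) Q = 0.5241  (c) BW = 3.122e+04 Hz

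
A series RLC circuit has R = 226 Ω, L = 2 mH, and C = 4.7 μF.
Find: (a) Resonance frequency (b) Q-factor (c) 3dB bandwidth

Step 1 — Resonance condition Im(Z)=0 gives ω₀ = 1/√(LC).
Step 2 — ω₀ = 1/√(0.002·4.7e-06) = 1.031e+04 rad/s.
Step 3 — f₀ = ω₀/(2π) = 1642 Hz.
Step 4 — Series Q: Q = ω₀L/R = 1.031e+04·0.002/226 = 0.09128.
Step 5 — 3dB bandwidth: Δω = ω₀/Q = 1.13e+05 rad/s; BW = Δω/(2π) = 1.798e+04 Hz.

(a) f₀ = 1642 Hz  (b) Q = 0.09128  (c) BW = 1.798e+04 Hz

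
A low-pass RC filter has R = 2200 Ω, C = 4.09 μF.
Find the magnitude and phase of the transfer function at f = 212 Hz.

Step 1 — Angular frequency: ω = 2π·212 = 1332 rad/s.
Step 2 — Transfer function: H(jω) = 1/(1 + jωRC).
Step 3 — Denominator: 1 + jωRC = 1 + j·1332·2200·4.09e-06 = 1 + j11.99.
Step 4 — H = 0.006913 - j0.08286.
Step 5 — Magnitude: |H| = 0.08314 (-21.6 dB); phase: φ = -85.2°.

|H| = 0.08314 (-21.6 dB), φ = -85.2°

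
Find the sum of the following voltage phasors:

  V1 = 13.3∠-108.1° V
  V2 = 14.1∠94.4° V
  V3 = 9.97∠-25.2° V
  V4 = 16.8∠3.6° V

Step 1 — Convert each phasor to rectangular form:
  V1 = 13.3·(cos(-108.1°) + j·sin(-108.1°)) = -4.132 - j12.64 V
  V2 = 14.1·(cos(94.4°) + j·sin(94.4°)) = -1.082 + j14.06 V
  V3 = 9.97·(cos(-25.2°) + j·sin(-25.2°)) = 9.021 - j4.245 V
  V4 = 16.8·(cos(3.6°) + j·sin(3.6°)) = 16.77 + j1.055 V
Step 2 — Sum components: V_total = 20.57 - j1.774 V.
Step 3 — Convert to polar: |V_total| = 20.65 V, ∠V_total = -4.9°.

V_total = 20.65∠-4.9° V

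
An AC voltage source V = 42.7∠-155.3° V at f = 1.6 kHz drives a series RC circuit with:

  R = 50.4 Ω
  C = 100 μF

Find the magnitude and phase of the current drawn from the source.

Step 1 — Angular frequency: ω = 2π·f = 2π·1600 = 1.005e+04 rad/s.
Step 2 — Component impedances:
  R: Z = R = 50.4 Ω
  C: Z = 1/(jωC) = -j/(ω·C) = 0 - j0.9947 Ω
Step 3 — Series combination: Z_total = R + C = 50.4 - j0.9947 Ω = 50.41∠-1.1° Ω.
Step 4 — Source phasor: V = 42.7∠-155.3° V = -38.79 - j17.84 V.
Step 5 — Ohm's law: I = V / Z_total = (-38.79 - j17.84) / (50.4 - j0.9947) = -0.7624 - j0.3691 A.
Step 6 — Convert to polar: |I| = 0.8471 A, ∠I = -154.2°.

I = 0.8471∠-154.2° A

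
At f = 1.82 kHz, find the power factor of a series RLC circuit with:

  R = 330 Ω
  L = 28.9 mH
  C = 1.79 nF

Step 1 — Angular frequency: ω = 2π·f = 2π·1820 = 1.144e+04 rad/s.
Step 2 — Component impedances:
  R: Z = R = 330 Ω
  L: Z = jωL = j·1.144e+04·0.0289 = 0 + j330.5 Ω
  C: Z = 1/(jωC) = -j/(ω·C) = 0 - j4.885e+04 Ω
Step 3 — Series combination: Z_total = R + L + C = 330 - j4.852e+04 Ω = 4.852e+04∠-89.6° Ω.
Step 4 — Power factor: PF = cos(φ) = Re(Z)/|Z| = 330/4.852e+04 = 0.006801.
Step 5 — Type: Im(Z) = -4.852e+04 ⇒ leading (phase φ = -89.6°).

PF = 0.006801 (leading, φ = -89.6°)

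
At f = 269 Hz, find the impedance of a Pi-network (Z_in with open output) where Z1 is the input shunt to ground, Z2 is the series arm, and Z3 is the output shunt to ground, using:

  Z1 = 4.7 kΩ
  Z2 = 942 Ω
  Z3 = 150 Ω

Step 1 — Angular frequency: ω = 2π·f = 2π·269 = 1690 rad/s.
Step 2 — Component impedances:
  Z1: Z = R = 4700 Ω
  Z2: Z = R = 942 Ω
  Z3: Z = R = 150 Ω
Step 3 — With open output, the series arm Z2 and the output shunt Z3 appear in series to ground: Z2 + Z3 = 1092 Ω.
Step 4 — Parallel with input shunt Z1: Z_in = Z1 || (Z2 + Z3) = 886.1 Ω = 886.1∠0.0° Ω.

Z = 886.1 Ω = 886.1∠0.0° Ω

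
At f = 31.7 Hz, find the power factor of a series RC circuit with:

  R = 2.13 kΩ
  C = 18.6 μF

Step 1 — Angular frequency: ω = 2π·f = 2π·31.7 = 199.2 rad/s.
Step 2 — Component impedances:
  R: Z = R = 2130 Ω
  C: Z = 1/(jωC) = -j/(ω·C) = 0 - j269.9 Ω
Step 3 — Series combination: Z_total = R + C = 2130 - j269.9 Ω = 2147∠-7.2° Ω.
Step 4 — Power factor: PF = cos(φ) = Re(Z)/|Z| = 2130/2147 = 0.9921.
Step 5 — Type: Im(Z) = -269.9 ⇒ leading (phase φ = -7.2°).

PF = 0.9921 (leading, φ = -7.2°)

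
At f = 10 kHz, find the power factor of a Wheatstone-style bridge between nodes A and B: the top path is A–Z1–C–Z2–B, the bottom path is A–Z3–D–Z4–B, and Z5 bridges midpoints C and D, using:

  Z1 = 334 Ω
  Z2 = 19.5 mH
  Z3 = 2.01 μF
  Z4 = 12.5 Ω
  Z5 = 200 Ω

Step 1 — Angular frequency: ω = 2π·f = 2π·1e+04 = 6.283e+04 rad/s.
Step 2 — Component impedances:
  Z1: Z = R = 334 Ω
  Z2: Z = jωL = j·6.283e+04·0.0195 = 0 + j1225 Ω
  Z3: Z = 1/(jωC) = -j/(ω·C) = 0 - j7.918 Ω
  Z4: Z = R = 12.5 Ω
  Z5: Z = R = 200 Ω
Step 3 — Bridge requires nodal analysis (the Z5 bridge couples midpoints C and D, so the two paths cannot be reduced to a simple series/parallel combination). Setting node B to ground and injecting 1 A at node A, the 3-node admittance system at A, C, D solves to V_A = Z_AB = 12.66 - j7.79 Ω = 14.87∠-31.6° Ω.
Step 4 — Power factor: PF = cos(φ) = Re(Z)/|Z| = 12.664/14.868 = 0.8518.
Step 5 — Type: Im(Z) = -7.79 ⇒ leading (phase φ = -31.6°).

PF = 0.8518 (leading, φ = -31.6°)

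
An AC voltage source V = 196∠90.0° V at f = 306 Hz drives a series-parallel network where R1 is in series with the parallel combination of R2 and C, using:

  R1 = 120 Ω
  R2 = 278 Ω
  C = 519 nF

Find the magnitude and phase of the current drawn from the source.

Step 1 — Angular frequency: ω = 2π·f = 2π·306 = 1923 rad/s.
Step 2 — Component impedances:
  R1: Z = R = 120 Ω
  R2: Z = R = 278 Ω
  C: Z = 1/(jωC) = -j/(ω·C) = 0 - j1002 Ω
Step 3 — Parallel branch: R2 || C = 1/(1/R2 + 1/C) = 258.1 - j71.61 Ω.
Step 4 — Series with R1: Z_total = R1 + (R2 || C) = 378.1 - j71.61 Ω = 384.9∠-10.7° Ω.
Step 5 — Source phasor: V = 196∠90.0° V = 0 + j196 V.
Step 6 — Ohm's law: I = V / Z_total = (0 + j196) / (378.1 - j71.61) = -0.09476 + j0.5004 A.
Step 7 — Convert to polar: |I| = 0.5093 A, ∠I = 100.7°.

I = 0.5093∠100.7° A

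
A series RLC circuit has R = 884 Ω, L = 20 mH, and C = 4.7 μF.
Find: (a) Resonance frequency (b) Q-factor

Step 1 — Resonance condition Im(Z)=0 gives ω₀ = 1/√(LC).
Step 2 — ω₀ = 1/√(0.02·4.7e-06) = 3262 rad/s.
Step 3 — f₀ = ω₀/(2π) = 519.1 Hz.
Step 4 — Series Q: Q = ω₀L/R = 3262·0.02/884 = 0.07379.

(a) f₀ = 519.1 Hz  (b) Q = 0.07379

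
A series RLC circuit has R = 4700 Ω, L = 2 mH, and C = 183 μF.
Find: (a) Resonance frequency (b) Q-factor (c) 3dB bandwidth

Step 1 — Resonance condition Im(Z)=0 gives ω₀ = 1/√(LC).
Step 2 — ω₀ = 1/√(0.002·0.000183) = 1653 rad/s.
Step 3 — f₀ = ω₀/(2π) = 263.1 Hz.
Step 4 — Series Q: Q = ω₀L/R = 1653·0.002/4700 = 0.0007034.
Step 5 — 3dB bandwidth: Δω = ω₀/Q = 2.35e+06 rad/s; BW = Δω/(2π) = 3.74e+05 Hz.

(a) f₀ = 263.1 Hz  (b) Q = 0.0007034  (c) BW = 3.74e+05 Hz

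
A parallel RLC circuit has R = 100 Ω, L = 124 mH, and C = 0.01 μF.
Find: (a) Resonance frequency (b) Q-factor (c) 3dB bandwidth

Step 1 — Resonance: ω₀ = 1/√(LC) = 1/√(0.124·1e-08) = 2.84e+04 rad/s.
Step 2 — f₀ = ω₀/(2π) = 4520 Hz.
Step 3 — Parallel Q: Q = R/(ω₀L) = 100/(2.84e+04·0.124) = 0.0284.
Step 4 — Bandwidth: Δω = ω₀/Q = 1e+06 rad/s; BW = Δω/(2π) = 1.592e+05 Hz.

(a) f₀ = 4520 Hz  (b) Q = 0.0284  (c) BW = 1.592e+05 Hz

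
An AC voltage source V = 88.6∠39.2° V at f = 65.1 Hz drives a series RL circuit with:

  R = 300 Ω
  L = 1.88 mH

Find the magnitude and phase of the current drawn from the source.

Step 1 — Angular frequency: ω = 2π·f = 2π·65.1 = 409 rad/s.
Step 2 — Component impedances:
  R: Z = R = 300 Ω
  L: Z = jωL = j·409·0.00188 = 0 + j0.769 Ω
Step 3 — Series combination: Z_total = R + L = 300 + j0.769 Ω = 300∠0.1° Ω.
Step 4 — Source phasor: V = 88.6∠39.2° V = 68.66 + j56 V.
Step 5 — Ohm's law: I = V / Z_total = (68.66 + j56) / (300 + j0.769) = 0.2293 + j0.1861 A.
Step 6 — Convert to polar: |I| = 0.2953 A, ∠I = 39.1°.

I = 0.2953∠39.1° A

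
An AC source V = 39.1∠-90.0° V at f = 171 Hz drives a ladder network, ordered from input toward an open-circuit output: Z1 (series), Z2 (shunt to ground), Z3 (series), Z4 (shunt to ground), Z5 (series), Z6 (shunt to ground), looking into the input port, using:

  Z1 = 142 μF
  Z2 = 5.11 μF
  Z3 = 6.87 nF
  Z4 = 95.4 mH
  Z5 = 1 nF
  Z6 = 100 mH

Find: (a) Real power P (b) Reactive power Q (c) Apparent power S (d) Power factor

Step 1 — Angular frequency: ω = 2π·f = 2π·171 = 1074 rad/s.
Step 2 — Component impedances:
  Z1: Z = 1/(jωC) = -j/(ω·C) = 0 - j6.554 Ω
  Z2: Z = 1/(jωC) = -j/(ω·C) = 0 - j182.1 Ω
  Z3: Z = 1/(jωC) = -j/(ω·C) = 0 - j1.355e+05 Ω
  Z4: Z = jωL = j·1074·0.0954 = 0 + j102.5 Ω
  Z5: Z = 1/(jωC) = -j/(ω·C) = 0 - j9.307e+05 Ω
  Z6: Z = jωL = j·1074·0.1 = 0 + j107.4 Ω
Step 3 — Ladder network (open output): work backward from the far end, alternating series and parallel combinations. Z_in = 0 - j188.4 Ω = 188.4∠-90.0° Ω.
Step 4 — Source phasor: V = 39.1∠-90.0° V = 0 - j39.1 V.
Step 5 — Current: I = V / Z = 0.2075 A = 0.2075∠0.0° A.
Step 6 — Complex power: S = V·I* = 0 - j8.113 VA.
Step 7 — Real power: P = Re(S) = 0 W.
Step 8 — Reactive power: Q = Im(S) = -8.113 VAR.
Step 9 — Apparent power: |S| = 8.113 VA.
Step 10 — Power factor: PF = P/|S| = 0 (leading).

(a) P = 0 W  (b) Q = -8.113 VAR  (c) S = 8.113 VA  (d) PF = 0 (leading)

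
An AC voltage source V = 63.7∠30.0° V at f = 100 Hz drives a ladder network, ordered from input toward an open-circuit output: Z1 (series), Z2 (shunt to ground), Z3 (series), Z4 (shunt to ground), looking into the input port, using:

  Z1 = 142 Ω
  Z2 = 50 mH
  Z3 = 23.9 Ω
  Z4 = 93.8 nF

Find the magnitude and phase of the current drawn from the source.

Step 1 — Angular frequency: ω = 2π·f = 2π·100 = 628.3 rad/s.
Step 2 — Component impedances:
  Z1: Z = R = 142 Ω
  Z2: Z = jωL = j·628.3·0.05 = 0 + j31.42 Ω
  Z3: Z = R = 23.9 Ω
  Z4: Z = 1/(jωC) = -j/(ω·C) = 0 - j1.697e+04 Ω
Step 3 — Ladder network (open output): work backward from the far end, alternating series and parallel combinations. Z_in = 142 + j31.47 Ω = 145.4∠12.5° Ω.
Step 4 — Source phasor: V = 63.7∠30.0° V = 55.17 + j31.85 V.
Step 5 — Ohm's law: I = V / Z_total = (55.17 + j31.85) / (142 + j31.47) = 0.4177 + j0.1317 A.
Step 6 — Convert to polar: |I| = 0.438 A, ∠I = 17.5°.

I = 0.438∠17.5° A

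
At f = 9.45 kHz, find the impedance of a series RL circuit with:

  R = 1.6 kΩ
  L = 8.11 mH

Step 1 — Angular frequency: ω = 2π·f = 2π·9450 = 5.938e+04 rad/s.
Step 2 — Component impedances:
  R: Z = R = 1600 Ω
  L: Z = jωL = j·5.938e+04·0.00811 = 0 + j481.5 Ω
Step 3 — Series combination: Z_total = R + L = 1600 + j481.5 Ω = 1671∠16.7° Ω.

Z = 1600 + j481.5 Ω = 1671∠16.7° Ω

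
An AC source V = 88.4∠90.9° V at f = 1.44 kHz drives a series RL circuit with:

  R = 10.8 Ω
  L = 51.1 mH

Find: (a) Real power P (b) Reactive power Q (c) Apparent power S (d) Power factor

Step 1 — Angular frequency: ω = 2π·f = 2π·1440 = 9048 rad/s.
Step 2 — Component impedances:
  R: Z = R = 10.8 Ω
  L: Z = jωL = j·9048·0.0511 = 0 + j462.3 Ω
Step 3 — Series combination: Z_total = R + L = 10.8 + j462.3 Ω = 462.5∠88.7° Ω.
Step 4 — Source phasor: V = 88.4∠90.9° V = -1.389 + j88.39 V.
Step 5 — Current: I = V / Z = 0.191 + j0.007465 A = 0.1911∠2.2° A.
Step 6 — Complex power: S = V·I* = 0.3946 + j16.89 VA.
Step 7 — Real power: P = Re(S) = 0.3946 W.
Step 8 — Reactive power: Q = Im(S) = 16.89 VAR.
Step 9 — Apparent power: |S| = 16.9 VA.
Step 10 — Power factor: PF = P/|S| = 0.02335 (lagging).

(a) P = 0.3946 W  (b) Q = 16.89 VAR  (c) S = 16.9 VA  (d) PF = 0.02335 (lagging)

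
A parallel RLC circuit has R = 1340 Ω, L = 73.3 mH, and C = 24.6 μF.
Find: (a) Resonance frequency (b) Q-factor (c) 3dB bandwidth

Step 1 — Resonance: ω₀ = 1/√(LC) = 1/√(0.0733·2.46e-05) = 744.7 rad/s.
Step 2 — f₀ = ω₀/(2π) = 118.5 Hz.
Step 3 — Parallel Q: Q = R/(ω₀L) = 1340/(744.7·0.0733) = 24.55.
Step 4 — Bandwidth: Δω = ω₀/Q = 30.34 rad/s; BW = Δω/(2π) = 4.828 Hz.

(a) f₀ = 118.5 Hz  (b) Q = 24.55  (c) BW = 4.828 Hz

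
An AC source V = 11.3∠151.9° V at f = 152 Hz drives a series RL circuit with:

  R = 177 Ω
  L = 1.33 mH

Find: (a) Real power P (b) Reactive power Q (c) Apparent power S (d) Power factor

Step 1 — Angular frequency: ω = 2π·f = 2π·152 = 955 rad/s.
Step 2 — Component impedances:
  R: Z = R = 177 Ω
  L: Z = jωL = j·955·0.00133 = 0 + j1.27 Ω
Step 3 — Series combination: Z_total = R + L = 177 + j1.27 Ω = 177∠0.4° Ω.
Step 4 — Source phasor: V = 11.3∠151.9° V = -9.968 + j5.322 V.
Step 5 — Current: I = V / Z = -0.0561 + j0.03047 A = 0.06384∠151.5° A.
Step 6 — Complex power: S = V·I* = 0.7214 + j0.005177 VA.
Step 7 — Real power: P = Re(S) = 0.7214 W.
Step 8 — Reactive power: Q = Im(S) = 0.005177 VAR.
Step 9 — Apparent power: |S| = 0.7214 VA.
Step 10 — Power factor: PF = P/|S| = 1 (lagging).

(a) P = 0.7214 W  (b) Q = 0.005177 VAR  (c) S = 0.7214 VA  (d) PF = 1 (lagging)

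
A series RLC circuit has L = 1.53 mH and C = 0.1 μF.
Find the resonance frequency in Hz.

Step 1 — Resonance condition Im(Z)=0 gives ω₀ = 1/√(LC).
Step 2 — ω₀ = 1/√(0.00153·1e-07) = 8.085e+04 rad/s.
Step 3 — f₀ = ω₀/(2π) = 1.287e+04 Hz.

f₀ = 1.287e+04 Hz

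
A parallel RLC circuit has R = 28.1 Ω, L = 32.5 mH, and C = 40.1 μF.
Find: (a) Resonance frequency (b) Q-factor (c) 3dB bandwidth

Step 1 — Resonance: ω₀ = 1/√(LC) = 1/√(0.0325·4.01e-05) = 876 rad/s.
Step 2 — f₀ = ω₀/(2π) = 139.4 Hz.
Step 3 — Parallel Q: Q = R/(ω₀L) = 28.1/(876·0.0325) = 0.987.
Step 4 — Bandwidth: Δω = ω₀/Q = 887.5 rad/s; BW = Δω/(2π) = 141.2 Hz.

(a) f₀ = 139.4 Hz  (b) Q = 0.987  (c) BW = 141.2 Hz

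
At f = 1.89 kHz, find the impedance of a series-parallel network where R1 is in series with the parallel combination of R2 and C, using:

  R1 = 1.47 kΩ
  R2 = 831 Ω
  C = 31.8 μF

Step 1 — Angular frequency: ω = 2π·f = 2π·1890 = 1.188e+04 rad/s.
Step 2 — Component impedances:
  R1: Z = R = 1470 Ω
  R2: Z = R = 831 Ω
  C: Z = 1/(jωC) = -j/(ω·C) = 0 - j2.648 Ω
Step 3 — Parallel branch: R2 || C = 1/(1/R2 + 1/C) = 0.008438 - j2.648 Ω.
Step 4 — Series with R1: Z_total = R1 + (R2 || C) = 1470 - j2.648 Ω = 1470∠-0.1° Ω.

Z = 1470 - j2.648 Ω = 1470∠-0.1° Ω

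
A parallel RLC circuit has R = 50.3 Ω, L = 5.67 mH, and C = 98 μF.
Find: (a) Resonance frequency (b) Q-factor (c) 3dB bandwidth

Step 1 — Resonance: ω₀ = 1/√(LC) = 1/√(0.00567·9.8e-05) = 1342 rad/s.
Step 2 — f₀ = ω₀/(2π) = 213.5 Hz.
Step 3 — Parallel Q: Q = R/(ω₀L) = 50.3/(1342·0.00567) = 6.613.
Step 4 — Bandwidth: Δω = ω₀/Q = 202.9 rad/s; BW = Δω/(2π) = 32.29 Hz.

(a) f₀ = 213.5 Hz  (b) Q = 6.613  (c) BW = 32.29 Hz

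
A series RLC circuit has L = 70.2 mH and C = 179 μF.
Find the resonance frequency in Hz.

Step 1 — Resonance condition Im(Z)=0 gives ω₀ = 1/√(LC).
Step 2 — ω₀ = 1/√(0.0702·0.000179) = 282.1 rad/s.
Step 3 — f₀ = ω₀/(2π) = 44.9 Hz.

f₀ = 44.9 Hz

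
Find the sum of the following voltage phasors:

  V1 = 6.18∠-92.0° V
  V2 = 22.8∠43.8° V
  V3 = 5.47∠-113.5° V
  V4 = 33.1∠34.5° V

Step 1 — Convert each phasor to rectangular form:
  V1 = 6.18·(cos(-92.0°) + j·sin(-92.0°)) = -0.2157 - j6.176 V
  V2 = 22.8·(cos(43.8°) + j·sin(43.8°)) = 16.46 + j15.78 V
  V3 = 5.47·(cos(-113.5°) + j·sin(-113.5°)) = -2.181 - j5.016 V
  V4 = 33.1·(cos(34.5°) + j·sin(34.5°)) = 27.28 + j18.75 V
Step 2 — Sum components: V_total = 41.34 + j23.34 V.
Step 3 — Convert to polar: |V_total| = 47.47 V, ∠V_total = 29.4°.

V_total = 47.47∠29.4° V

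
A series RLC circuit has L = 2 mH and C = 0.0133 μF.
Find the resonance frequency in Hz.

Step 1 — Resonance condition Im(Z)=0 gives ω₀ = 1/√(LC).
Step 2 — ω₀ = 1/√(0.002·1.33e-08) = 1.939e+05 rad/s.
Step 3 — f₀ = ω₀/(2π) = 3.086e+04 Hz.

f₀ = 3.086e+04 Hz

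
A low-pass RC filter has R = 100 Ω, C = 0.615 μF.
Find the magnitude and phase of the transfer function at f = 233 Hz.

Step 1 — Angular frequency: ω = 2π·233 = 1464 rad/s.
Step 2 — Transfer function: H(jω) = 1/(1 + jωRC).
Step 3 — Denominator: 1 + jωRC = 1 + j·1464·100·6.15e-07 = 1 + j0.09003.
Step 4 — H = 0.992 - j0.08931.
Step 5 — Magnitude: |H| = 0.996 (-0.0 dB); phase: φ = -5.1°.

|H| = 0.996 (-0.0 dB), φ = -5.1°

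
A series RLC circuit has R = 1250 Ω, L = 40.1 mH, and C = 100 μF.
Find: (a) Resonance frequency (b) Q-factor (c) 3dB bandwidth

Step 1 — Resonance condition Im(Z)=0 gives ω₀ = 1/√(LC).
Step 2 — ω₀ = 1/√(0.0401·0.0001) = 499.4 rad/s.
Step 3 — f₀ = ω₀/(2π) = 79.48 Hz.
Step 4 — Series Q: Q = ω₀L/R = 499.4·0.0401/1250 = 0.01602.
Step 5 — 3dB bandwidth: Δω = ω₀/Q = 3.117e+04 rad/s; BW = Δω/(2π) = 4961 Hz.

(a) f₀ = 79.48 Hz  (b) Q = 0.01602  (c) BW = 4961 Hz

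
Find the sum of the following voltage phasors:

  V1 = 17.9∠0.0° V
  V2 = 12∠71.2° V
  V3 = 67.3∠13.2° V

Step 1 — Convert each phasor to rectangular form:
  V1 = 17.9·(cos(0.0°) + j·sin(0.0°)) = 17.9 V
  V2 = 12·(cos(71.2°) + j·sin(71.2°)) = 3.867 + j11.36 V
  V3 = 67.3·(cos(13.2°) + j·sin(13.2°)) = 65.52 + j15.37 V
Step 2 — Sum components: V_total = 87.29 + j26.73 V.
Step 3 — Convert to polar: |V_total| = 91.29 V, ∠V_total = 17.0°.

V_total = 91.29∠17.0° V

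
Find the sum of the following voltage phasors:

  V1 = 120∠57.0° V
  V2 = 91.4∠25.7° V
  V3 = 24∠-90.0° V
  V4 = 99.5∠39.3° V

Step 1 — Convert each phasor to rectangular form:
  V1 = 120·(cos(57.0°) + j·sin(57.0°)) = 65.36 + j100.6 V
  V2 = 91.4·(cos(25.7°) + j·sin(25.7°)) = 82.36 + j39.64 V
  V3 = 24·(cos(-90.0°) + j·sin(-90.0°)) = 0 - j24 V
  V4 = 99.5·(cos(39.3°) + j·sin(39.3°)) = 77 + j63.02 V
Step 2 — Sum components: V_total = 224.7 + j179.3 V.
Step 3 — Convert to polar: |V_total| = 287.5 V, ∠V_total = 38.6°.

V_total = 287.5∠38.6° V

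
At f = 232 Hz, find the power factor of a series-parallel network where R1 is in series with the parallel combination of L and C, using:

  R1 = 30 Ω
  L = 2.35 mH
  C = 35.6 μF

Step 1 — Angular frequency: ω = 2π·f = 2π·232 = 1458 rad/s.
Step 2 — Component impedances:
  R1: Z = R = 30 Ω
  L: Z = jωL = j·1458·0.00235 = 0 + j3.426 Ω
  C: Z = 1/(jωC) = -j/(ω·C) = 0 - j19.27 Ω
Step 3 — Parallel branch: L || C = 1/(1/L + 1/C) = 0 + j4.166 Ω.
Step 4 — Series with R1: Z_total = R1 + (L || C) = 30 + j4.166 Ω = 30.29∠7.9° Ω.
Step 5 — Power factor: PF = cos(φ) = Re(Z)/|Z| = 30/30.288 = 0.9905.
Step 6 — Type: Im(Z) = 4.166 ⇒ lagging (phase φ = 7.9°).

PF = 0.9905 (lagging, φ = 7.9°)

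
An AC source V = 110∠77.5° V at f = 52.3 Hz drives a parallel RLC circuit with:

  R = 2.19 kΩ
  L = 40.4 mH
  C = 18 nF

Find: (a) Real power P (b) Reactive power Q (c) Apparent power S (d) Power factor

Step 1 — Angular frequency: ω = 2π·f = 2π·52.3 = 328.6 rad/s.
Step 2 — Component impedances:
  R: Z = R = 2190 Ω
  L: Z = jωL = j·328.6·0.0404 = 0 + j13.28 Ω
  C: Z = 1/(jωC) = -j/(ω·C) = 0 - j1.691e+05 Ω
Step 3 — Parallel combination: 1/Z_total = 1/R + 1/L + 1/C; Z_total = 0.08049 + j13.28 Ω = 13.28∠89.7° Ω.
Step 4 — Source phasor: V = 110∠77.5° V = 23.81 + j107.4 V.
Step 5 — Current: I = V / Z = 8.1 - j1.744 A = 8.285∠-12.2° A.
Step 6 — Complex power: S = V·I* = 5.525 + j911.4 VA.
Step 7 — Real power: P = Re(S) = 5.525 W.
Step 8 — Reactive power: Q = Im(S) = 911.4 VAR.
Step 9 — Apparent power: |S| = 911.4 VA.
Step 10 — Power factor: PF = P/|S| = 0.006062 (lagging).

(a) P = 5.525 W  (b) Q = 911.4 VAR  (c) S = 911.4 VA  (d) PF = 0.006062 (lagging)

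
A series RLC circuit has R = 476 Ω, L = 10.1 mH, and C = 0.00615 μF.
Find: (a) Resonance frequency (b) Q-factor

Step 1 — Resonance condition Im(Z)=0 gives ω₀ = 1/√(LC).
Step 2 — ω₀ = 1/√(0.0101·6.15e-09) = 1.269e+05 rad/s.
Step 3 — f₀ = ω₀/(2π) = 2.019e+04 Hz.
Step 4 — Series Q: Q = ω₀L/R = 1.269e+05·0.0101/476 = 2.692.

(a) f₀ = 2.019e+04 Hz  (b) Q = 2.692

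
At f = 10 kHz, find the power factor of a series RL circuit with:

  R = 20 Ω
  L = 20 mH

Step 1 — Angular frequency: ω = 2π·f = 2π·1e+04 = 6.283e+04 rad/s.
Step 2 — Component impedances:
  R: Z = R = 20 Ω
  L: Z = jωL = j·6.283e+04·0.02 = 0 + j1257 Ω
Step 3 — Series combination: Z_total = R + L = 20 + j1257 Ω = 1257∠89.1° Ω.
Step 4 — Power factor: PF = cos(φ) = Re(Z)/|Z| = 20/1257 = 0.01591.
Step 5 — Type: Im(Z) = 1257 ⇒ lagging (phase φ = 89.1°).

PF = 0.01591 (lagging, φ = 89.1°)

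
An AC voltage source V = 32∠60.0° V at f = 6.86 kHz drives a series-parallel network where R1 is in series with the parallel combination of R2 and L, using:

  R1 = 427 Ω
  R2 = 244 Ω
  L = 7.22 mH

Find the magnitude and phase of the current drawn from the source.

Step 1 — Angular frequency: ω = 2π·f = 2π·6860 = 4.31e+04 rad/s.
Step 2 — Component impedances:
  R1: Z = R = 427 Ω
  R2: Z = R = 244 Ω
  L: Z = jωL = j·4.31e+04·0.00722 = 0 + j311.2 Ω
Step 3 — Parallel branch: R2 || L = 1/(1/R2 + 1/L) = 151.1 + j118.5 Ω.
Step 4 — Series with R1: Z_total = R1 + (R2 || L) = 578.1 + j118.5 Ω = 590.1∠11.6° Ω.
Step 5 — Source phasor: V = 32∠60.0° V = 16 + j27.71 V.
Step 6 — Ohm's law: I = V / Z_total = (16 + j27.71) / (578.1 + j118.5) = 0.03599 + j0.04056 A.
Step 7 — Convert to polar: |I| = 0.05423 A, ∠I = 48.4°.

I = 0.05423∠48.4° A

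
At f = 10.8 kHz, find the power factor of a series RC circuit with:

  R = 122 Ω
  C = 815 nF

Step 1 — Angular frequency: ω = 2π·f = 2π·1.08e+04 = 6.786e+04 rad/s.
Step 2 — Component impedances:
  R: Z = R = 122 Ω
  C: Z = 1/(jωC) = -j/(ω·C) = 0 - j18.08 Ω
Step 3 — Series combination: Z_total = R + C = 122 - j18.08 Ω = 123.3∠-8.4° Ω.
Step 4 — Power factor: PF = cos(φ) = Re(Z)/|Z| = 122/123.33 = 0.9892.
Step 5 — Type: Im(Z) = -18.08 ⇒ leading (phase φ = -8.4°).

PF = 0.9892 (leading, φ = -8.4°)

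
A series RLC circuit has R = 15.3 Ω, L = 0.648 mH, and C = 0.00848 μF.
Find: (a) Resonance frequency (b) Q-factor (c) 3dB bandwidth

Step 1 — Resonance: ω₀ = 1/√(LC) = 1/√(0.000648·8.48e-09) = 4.266e+05 rad/s.
Step 2 — f₀ = ω₀/(2π) = 6.789e+04 Hz.
Step 3 — Series Q: Q = ω₀L/R = 4.266e+05·0.000648/15.3 = 18.07.
Step 4 — Bandwidth: Δω = ω₀/Q = 2.361e+04 rad/s; BW = Δω/(2π) = 3758 Hz.

(a) f₀ = 6.789e+04 Hz  (b) Q = 18.07  (c) BW = 3758 Hz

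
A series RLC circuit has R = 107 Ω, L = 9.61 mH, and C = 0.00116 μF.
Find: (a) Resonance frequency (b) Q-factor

Step 1 — Resonance condition Im(Z)=0 gives ω₀ = 1/√(LC).
Step 2 — ω₀ = 1/√(0.00961·1.16e-09) = 2.995e+05 rad/s.
Step 3 — f₀ = ω₀/(2π) = 4.767e+04 Hz.
Step 4 — Series Q: Q = ω₀L/R = 2.995e+05·0.00961/107 = 26.9.

(a) f₀ = 4.767e+04 Hz  (b) Q = 26.9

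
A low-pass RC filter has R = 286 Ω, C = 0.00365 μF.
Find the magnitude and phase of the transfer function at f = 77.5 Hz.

Step 1 — Angular frequency: ω = 2π·77.5 = 486.9 rad/s.
Step 2 — Transfer function: H(jω) = 1/(1 + jωRC).
Step 3 — Denominator: 1 + jωRC = 1 + j·486.9·286·3.65e-09 = 1 + j0.0005083.
Step 4 — H = 1 - j0.0005083.
Step 5 — Magnitude: |H| = 1 (-0.0 dB); phase: φ = -0.0°.

|H| = 1 (-0.0 dB), φ = -0.0°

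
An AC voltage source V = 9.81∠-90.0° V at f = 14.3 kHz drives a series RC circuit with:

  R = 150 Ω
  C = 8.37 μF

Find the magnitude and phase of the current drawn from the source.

Step 1 — Angular frequency: ω = 2π·f = 2π·1.43e+04 = 8.985e+04 rad/s.
Step 2 — Component impedances:
  R: Z = R = 150 Ω
  C: Z = 1/(jωC) = -j/(ω·C) = 0 - j1.33 Ω
Step 3 — Series combination: Z_total = R + C = 150 - j1.33 Ω = 150∠-0.5° Ω.
Step 4 — Source phasor: V = 9.81∠-90.0° V = 0 - j9.81 V.
Step 5 — Ohm's law: I = V / Z_total = (0 - j9.81) / (150 - j1.33) = 0.0005797 - j0.06539 A.
Step 6 — Convert to polar: |I| = 0.0654 A, ∠I = -89.5°.

I = 0.0654∠-89.5° A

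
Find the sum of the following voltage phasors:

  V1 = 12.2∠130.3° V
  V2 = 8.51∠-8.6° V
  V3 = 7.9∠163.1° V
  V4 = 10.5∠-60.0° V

Step 1 — Convert each phasor to rectangular form:
  V1 = 12.2·(cos(130.3°) + j·sin(130.3°)) = -7.891 + j9.305 V
  V2 = 8.51·(cos(-8.6°) + j·sin(-8.6°)) = 8.414 - j1.273 V
  V3 = 7.9·(cos(163.1°) + j·sin(163.1°)) = -7.559 + j2.297 V
  V4 = 10.5·(cos(-60.0°) + j·sin(-60.0°)) = 5.25 - j9.093 V
Step 2 — Sum components: V_total = -1.785 + j1.235 V.
Step 3 — Convert to polar: |V_total| = 2.171 V, ∠V_total = 145.3°.

V_total = 2.171∠145.3° V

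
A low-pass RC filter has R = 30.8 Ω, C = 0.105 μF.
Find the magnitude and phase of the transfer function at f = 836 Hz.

Step 1 — Angular frequency: ω = 2π·836 = 5253 rad/s.
Step 2 — Transfer function: H(jω) = 1/(1 + jωRC).
Step 3 — Denominator: 1 + jωRC = 1 + j·5253·30.8·1.05e-07 = 1 + j0.01699.
Step 4 — H = 0.9997 - j0.01698.
Step 5 — Magnitude: |H| = 0.9999 (-0.0 dB); phase: φ = -1.0°.

|H| = 0.9999 (-0.0 dB), φ = -1.0°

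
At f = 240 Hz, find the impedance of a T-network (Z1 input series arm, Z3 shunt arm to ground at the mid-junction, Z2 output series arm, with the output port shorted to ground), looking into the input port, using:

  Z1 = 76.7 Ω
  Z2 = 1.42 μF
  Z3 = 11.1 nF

Step 1 — Angular frequency: ω = 2π·f = 2π·240 = 1508 rad/s.
Step 2 — Component impedances:
  Z1: Z = R = 76.7 Ω
  Z2: Z = 1/(jωC) = -j/(ω·C) = 0 - j467 Ω
  Z3: Z = 1/(jωC) = -j/(ω·C) = 0 - j5.974e+04 Ω
Step 3 — With the output port shorted to ground, the output series arm Z2 runs from the junction to ground; the shunt arm Z3 also runs from the junction to ground. They appear in parallel: Z3 || Z2 = 0 - j463.4 Ω.
Step 4 — Series with input arm Z1: Z_in = Z1 + (Z3 || Z2) = 76.7 - j463.4 Ω = 469.7∠-80.6° Ω.

Z = 76.7 - j463.4 Ω = 469.7∠-80.6° Ω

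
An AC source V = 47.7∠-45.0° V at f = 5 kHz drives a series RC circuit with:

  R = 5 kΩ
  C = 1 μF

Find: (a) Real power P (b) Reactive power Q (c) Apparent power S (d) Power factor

Step 1 — Angular frequency: ω = 2π·f = 2π·5000 = 3.142e+04 rad/s.
Step 2 — Component impedances:
  R: Z = R = 5000 Ω
  C: Z = 1/(jωC) = -j/(ω·C) = 0 - j31.83 Ω
Step 3 — Series combination: Z_total = R + C = 5000 - j31.83 Ω = 5000∠-0.4° Ω.
Step 4 — Source phasor: V = 47.7∠-45.0° V = 33.73 - j33.73 V.
Step 5 — Current: I = V / Z = 0.006788 - j0.006703 A = 0.00954∠-44.6° A.
Step 6 — Complex power: S = V·I* = 0.455 - j0.002897 VA.
Step 7 — Real power: P = Re(S) = 0.455 W.
Step 8 — Reactive power: Q = Im(S) = -0.002897 VAR.
Step 9 — Apparent power: |S| = 0.455 VA.
Step 10 — Power factor: PF = P/|S| = 1 (leading).

(a) P = 0.455 W  (b) Q = -0.002897 VAR  (c) S = 0.455 VA  (d) PF = 1 (leading)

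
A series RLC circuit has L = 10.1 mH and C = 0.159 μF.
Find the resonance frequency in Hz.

Step 1 — Resonance condition Im(Z)=0 gives ω₀ = 1/√(LC).
Step 2 — ω₀ = 1/√(0.0101·1.59e-07) = 2.495e+04 rad/s.
Step 3 — f₀ = ω₀/(2π) = 3972 Hz.

f₀ = 3972 Hz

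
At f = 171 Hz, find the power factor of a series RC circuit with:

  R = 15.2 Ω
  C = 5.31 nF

Step 1 — Angular frequency: ω = 2π·f = 2π·171 = 1074 rad/s.
Step 2 — Component impedances:
  R: Z = R = 15.2 Ω
  C: Z = 1/(jωC) = -j/(ω·C) = 0 - j1.753e+05 Ω
Step 3 — Series combination: Z_total = R + C = 15.2 - j1.753e+05 Ω = 1.753e+05∠-90.0° Ω.
Step 4 — Power factor: PF = cos(φ) = Re(Z)/|Z| = 15.2/1.7528e+05 = 8.672e-05.
Step 5 — Type: Im(Z) = -1.753e+05 ⇒ leading (phase φ = -90.0°).

PF = 8.672e-05 (leading, φ = -90.0°)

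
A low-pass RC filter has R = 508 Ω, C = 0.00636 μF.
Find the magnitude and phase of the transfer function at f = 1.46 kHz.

Step 1 — Angular frequency: ω = 2π·1460 = 9173 rad/s.
Step 2 — Transfer function: H(jω) = 1/(1 + jωRC).
Step 3 — Denominator: 1 + jωRC = 1 + j·9173·508·6.36e-09 = 1 + j0.02964.
Step 4 — H = 0.9991 - j0.02961.
Step 5 — Magnitude: |H| = 0.9996 (-0.0 dB); phase: φ = -1.7°.

|H| = 0.9996 (-0.0 dB), φ = -1.7°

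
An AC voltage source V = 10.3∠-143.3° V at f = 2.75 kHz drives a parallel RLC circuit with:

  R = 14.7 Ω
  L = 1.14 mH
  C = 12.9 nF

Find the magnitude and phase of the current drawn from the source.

Step 1 — Angular frequency: ω = 2π·f = 2π·2750 = 1.728e+04 rad/s.
Step 2 — Component impedances:
  R: Z = R = 14.7 Ω
  L: Z = jωL = j·1.728e+04·0.00114 = 0 + j19.7 Ω
  C: Z = 1/(jωC) = -j/(ω·C) = 0 - j4486 Ω
Step 3 — Parallel combination: 1/Z_total = 1/R + 1/L + 1/C; Z_total = 9.471 + j7.037 Ω = 11.8∠36.6° Ω.
Step 4 — Source phasor: V = 10.3∠-143.3° V = -8.258 - j6.156 V.
Step 5 — Ohm's law: I = V / Z_total = (-8.258 - j6.156) / (9.471 + j7.037) = -0.8729 - j0.001335 A.
Step 6 — Convert to polar: |I| = 0.8729 A, ∠I = -179.9°.

I = 0.8729∠-179.9° A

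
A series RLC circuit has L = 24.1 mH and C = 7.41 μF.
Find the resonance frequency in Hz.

Step 1 — Resonance condition Im(Z)=0 gives ω₀ = 1/√(LC).
Step 2 — ω₀ = 1/√(0.0241·7.41e-06) = 2366 rad/s.
Step 3 — f₀ = ω₀/(2π) = 376.6 Hz.

f₀ = 376.6 Hz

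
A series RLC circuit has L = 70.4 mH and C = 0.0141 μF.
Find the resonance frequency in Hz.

Step 1 — Resonance condition Im(Z)=0 gives ω₀ = 1/√(LC).
Step 2 — ω₀ = 1/√(0.0704·1.41e-08) = 3.174e+04 rad/s.
Step 3 — f₀ = ω₀/(2π) = 5052 Hz.

f₀ = 5052 Hz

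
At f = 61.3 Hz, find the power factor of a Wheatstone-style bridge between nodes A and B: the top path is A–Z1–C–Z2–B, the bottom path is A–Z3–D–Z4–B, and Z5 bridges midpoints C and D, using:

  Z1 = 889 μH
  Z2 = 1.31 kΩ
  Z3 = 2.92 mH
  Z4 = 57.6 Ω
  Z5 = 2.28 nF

Step 1 — Angular frequency: ω = 2π·f = 2π·61.3 = 385.2 rad/s.
Step 2 — Component impedances:
  Z1: Z = jωL = j·385.2·0.000889 = 0 + j0.3424 Ω
  Z2: Z = R = 1310 Ω
  Z3: Z = jωL = j·385.2·0.00292 = 0 + j1.125 Ω
  Z4: Z = R = 57.6 Ω
  Z5: Z = 1/(jωC) = -j/(ω·C) = 0 - j1.139e+06 Ω
Step 3 — Bridge requires nodal analysis (the Z5 bridge couples midpoints C and D, so the two paths cannot be reduced to a simple series/parallel combination). Setting node B to ground and injecting 1 A at node A, the 3-node admittance system at A, C, D solves to V_A = Z_AB = 55.17 + j1.033 Ω = 55.18∠1.1° Ω.
Step 4 — Power factor: PF = cos(φ) = Re(Z)/|Z| = 55.17/55.18 = 0.9998.
Step 5 — Type: Im(Z) = 1.033 ⇒ lagging (phase φ = 1.1°).

PF = 0.9998 (lagging, φ = 1.1°)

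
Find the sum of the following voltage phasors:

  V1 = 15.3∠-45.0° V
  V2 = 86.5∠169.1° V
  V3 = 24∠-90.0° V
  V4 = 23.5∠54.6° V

Step 1 — Convert each phasor to rectangular form:
  V1 = 15.3·(cos(-45.0°) + j·sin(-45.0°)) = 10.82 - j10.82 V
  V2 = 86.5·(cos(169.1°) + j·sin(169.1°)) = -84.94 + j16.36 V
  V3 = 24·(cos(-90.0°) + j·sin(-90.0°)) = 0 - j24 V
  V4 = 23.5·(cos(54.6°) + j·sin(54.6°)) = 13.61 + j19.16 V
Step 2 — Sum components: V_total = -60.51 + j0.6935 V.
Step 3 — Convert to polar: |V_total| = 60.51 V, ∠V_total = 179.3°.

V_total = 60.51∠179.3° V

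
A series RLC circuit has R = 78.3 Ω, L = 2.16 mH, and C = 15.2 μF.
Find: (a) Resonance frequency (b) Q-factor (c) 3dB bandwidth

Step 1 — Resonance: ω₀ = 1/√(LC) = 1/√(0.00216·1.52e-05) = 5519 rad/s.
Step 2 — f₀ = ω₀/(2π) = 878.4 Hz.
Step 3 — Series Q: Q = ω₀L/R = 5519·0.00216/78.3 = 0.1522.
Step 4 — Bandwidth: Δω = ω₀/Q = 3.625e+04 rad/s; BW = Δω/(2π) = 5769 Hz.

(a) f₀ = 878.4 Hz  (b) Q = 0.1522  (c) BW = 5769 Hz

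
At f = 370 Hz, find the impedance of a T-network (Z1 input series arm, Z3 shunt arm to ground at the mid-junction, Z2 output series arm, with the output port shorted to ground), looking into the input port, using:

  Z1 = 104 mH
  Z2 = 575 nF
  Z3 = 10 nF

Step 1 — Angular frequency: ω = 2π·f = 2π·370 = 2325 rad/s.
Step 2 — Component impedances:
  Z1: Z = jωL = j·2325·0.104 = 0 + j241.8 Ω
  Z2: Z = 1/(jωC) = -j/(ω·C) = 0 - j748.1 Ω
  Z3: Z = 1/(jωC) = -j/(ω·C) = 0 - j4.301e+04 Ω
Step 3 — With the output port shorted to ground, the output series arm Z2 runs from the junction to ground; the shunt arm Z3 also runs from the junction to ground. They appear in parallel: Z3 || Z2 = 0 - j735.3 Ω.
Step 4 — Series with input arm Z1: Z_in = Z1 + (Z3 || Z2) = 0 - j493.5 Ω = 493.5∠-90.0° Ω.

Z = 0 - j493.5 Ω = 493.5∠-90.0° Ω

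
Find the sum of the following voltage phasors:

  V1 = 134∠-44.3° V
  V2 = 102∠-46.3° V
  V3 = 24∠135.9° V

Step 1 — Convert each phasor to rectangular form:
  V1 = 134·(cos(-44.3°) + j·sin(-44.3°)) = 95.9 - j93.59 V
  V2 = 102·(cos(-46.3°) + j·sin(-46.3°)) = 70.47 - j73.74 V
  V3 = 24·(cos(135.9°) + j·sin(135.9°)) = -17.24 + j16.7 V
Step 2 — Sum components: V_total = 149.1 - j150.6 V.
Step 3 — Convert to polar: |V_total| = 212 V, ∠V_total = -45.3°.

V_total = 212∠-45.3° V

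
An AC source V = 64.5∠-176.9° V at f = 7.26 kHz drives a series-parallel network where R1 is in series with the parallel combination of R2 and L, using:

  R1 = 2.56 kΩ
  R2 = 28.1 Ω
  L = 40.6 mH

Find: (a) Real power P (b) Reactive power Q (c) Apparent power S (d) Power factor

Step 1 — Angular frequency: ω = 2π·f = 2π·7260 = 4.562e+04 rad/s.
Step 2 — Component impedances:
  R1: Z = R = 2560 Ω
  R2: Z = R = 28.1 Ω
  L: Z = jωL = j·4.562e+04·0.0406 = 0 + j1852 Ω
Step 3 — Parallel branch: R2 || L = 1/(1/R2 + 1/L) = 28.09 + j0.4263 Ω.
Step 4 — Series with R1: Z_total = R1 + (R2 || L) = 2588 + j0.4263 Ω = 2588∠0.0° Ω.
Step 5 — Source phasor: V = 64.5∠-176.9° V = -64.41 - j3.488 V.
Step 6 — Current: I = V / Z = -0.02489 - j0.001344 A = 0.02492∠-176.9° A.
Step 7 — Complex power: S = V·I* = 1.607 + j0.0002647 VA.
Step 8 — Real power: P = Re(S) = 1.607 W.
Step 9 — Reactive power: Q = Im(S) = 0.0002647 VAR.
Step 10 — Apparent power: |S| = 1.607 VA.
Step 11 — Power factor: PF = P/|S| = 1 (lagging).

(a) P = 1.607 W  (b) Q = 0.0002647 VAR  (c) S = 1.607 VA  (d) PF = 1 (lagging)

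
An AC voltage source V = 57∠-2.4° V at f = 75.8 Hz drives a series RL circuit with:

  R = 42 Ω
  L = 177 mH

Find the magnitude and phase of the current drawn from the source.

Step 1 — Angular frequency: ω = 2π·f = 2π·75.8 = 476.3 rad/s.
Step 2 — Component impedances:
  R: Z = R = 42 Ω
  L: Z = jωL = j·476.3·0.177 = 0 + j84.3 Ω
Step 3 — Series combination: Z_total = R + L = 42 + j84.3 Ω = 94.18∠63.5° Ω.
Step 4 — Source phasor: V = 57∠-2.4° V = 56.95 - j2.387 V.
Step 5 — Ohm's law: I = V / Z_total = (56.95 - j2.387) / (42 + j84.3) = 0.247 - j0.5525 A.
Step 6 — Convert to polar: |I| = 0.6052 A, ∠I = -65.9°.

I = 0.6052∠-65.9° A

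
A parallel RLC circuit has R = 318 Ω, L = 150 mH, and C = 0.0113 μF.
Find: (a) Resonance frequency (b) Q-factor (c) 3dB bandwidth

Step 1 — Resonance: ω₀ = 1/√(LC) = 1/√(0.15·1.13e-08) = 2.429e+04 rad/s.
Step 2 — f₀ = ω₀/(2π) = 3866 Hz.
Step 3 — Parallel Q: Q = R/(ω₀L) = 318/(2.429e+04·0.15) = 0.08728.
Step 4 — Bandwidth: Δω = ω₀/Q = 2.783e+05 rad/s; BW = Δω/(2π) = 4.429e+04 Hz.

(a) f₀ = 3866 Hz  (b) Q = 0.08728  (c) BW = 4.429e+04 Hz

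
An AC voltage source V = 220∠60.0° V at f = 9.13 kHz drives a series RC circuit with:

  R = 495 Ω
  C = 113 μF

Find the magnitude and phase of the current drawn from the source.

Step 1 — Angular frequency: ω = 2π·f = 2π·9130 = 5.737e+04 rad/s.
Step 2 — Component impedances:
  R: Z = R = 495 Ω
  C: Z = 1/(jωC) = -j/(ω·C) = 0 - j0.1543 Ω
Step 3 — Series combination: Z_total = R + C = 495 - j0.1543 Ω = 495∠-0.0° Ω.
Step 4 — Source phasor: V = 220∠60.0° V = 110 + j190.5 V.
Step 5 — Ohm's law: I = V / Z_total = (110 + j190.5) / (495 - j0.1543) = 0.2221 + j0.385 A.
Step 6 — Convert to polar: |I| = 0.4444 A, ∠I = 60.0°.

I = 0.4444∠60.0° A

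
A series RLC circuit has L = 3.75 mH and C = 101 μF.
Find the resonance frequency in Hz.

Step 1 — Resonance condition Im(Z)=0 gives ω₀ = 1/√(LC).
Step 2 — ω₀ = 1/√(0.00375·0.000101) = 1625 rad/s.
Step 3 — f₀ = ω₀/(2π) = 258.6 Hz.

f₀ = 258.6 Hz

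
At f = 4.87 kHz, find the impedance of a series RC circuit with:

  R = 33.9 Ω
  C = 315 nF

Step 1 — Angular frequency: ω = 2π·f = 2π·4870 = 3.06e+04 rad/s.
Step 2 — Component impedances:
  R: Z = R = 33.9 Ω
  C: Z = 1/(jωC) = -j/(ω·C) = 0 - j103.7 Ω
Step 3 — Series combination: Z_total = R + C = 33.9 - j103.7 Ω = 109.1∠-71.9° Ω.

Z = 33.9 - j103.7 Ω = 109.1∠-71.9° Ω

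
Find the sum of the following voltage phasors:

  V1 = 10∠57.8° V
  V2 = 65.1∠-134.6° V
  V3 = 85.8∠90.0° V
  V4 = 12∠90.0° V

Step 1 — Convert each phasor to rectangular form:
  V1 = 10·(cos(57.8°) + j·sin(57.8°)) = 5.329 + j8.462 V
  V2 = 65.1·(cos(-134.6°) + j·sin(-134.6°)) = -45.71 - j46.35 V
  V3 = 85.8·(cos(90.0°) + j·sin(90.0°)) = 0 + j85.8 V
  V4 = 12·(cos(90.0°) + j·sin(90.0°)) = 0 + j12 V
Step 2 — Sum components: V_total = -40.38 + j59.91 V.
Step 3 — Convert to polar: |V_total| = 72.25 V, ∠V_total = 124.0°.

V_total = 72.25∠124.0° V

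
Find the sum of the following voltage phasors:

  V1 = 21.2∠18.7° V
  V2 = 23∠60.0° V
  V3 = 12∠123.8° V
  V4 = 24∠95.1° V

Step 1 — Convert each phasor to rectangular form:
  V1 = 21.2·(cos(18.7°) + j·sin(18.7°)) = 20.08 + j6.797 V
  V2 = 23·(cos(60.0°) + j·sin(60.0°)) = 11.5 + j19.92 V
  V3 = 12·(cos(123.8°) + j·sin(123.8°)) = -6.676 + j9.972 V
  V4 = 24·(cos(95.1°) + j·sin(95.1°)) = -2.133 + j23.9 V
Step 2 — Sum components: V_total = 22.77 + j60.59 V.
Step 3 — Convert to polar: |V_total| = 64.73 V, ∠V_total = 69.4°.

V_total = 64.73∠69.4° V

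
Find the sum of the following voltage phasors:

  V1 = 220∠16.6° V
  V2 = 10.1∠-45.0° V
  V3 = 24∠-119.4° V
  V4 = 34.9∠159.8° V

Step 1 — Convert each phasor to rectangular form:
  V1 = 220·(cos(16.6°) + j·sin(16.6°)) = 210.8 + j62.85 V
  V2 = 10.1·(cos(-45.0°) + j·sin(-45.0°)) = 7.142 - j7.142 V
  V3 = 24·(cos(-119.4°) + j·sin(-119.4°)) = -11.78 - j20.91 V
  V4 = 34.9·(cos(159.8°) + j·sin(159.8°)) = -32.75 + j12.05 V
Step 2 — Sum components: V_total = 173.4 + j46.85 V.
Step 3 — Convert to polar: |V_total| = 179.7 V, ∠V_total = 15.1°.

V_total = 179.7∠15.1° V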